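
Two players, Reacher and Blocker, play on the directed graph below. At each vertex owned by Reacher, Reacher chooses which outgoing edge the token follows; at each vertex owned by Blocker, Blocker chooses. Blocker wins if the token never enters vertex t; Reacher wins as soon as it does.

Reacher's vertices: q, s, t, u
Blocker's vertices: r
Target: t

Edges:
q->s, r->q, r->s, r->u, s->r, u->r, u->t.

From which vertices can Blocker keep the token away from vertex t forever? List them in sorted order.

A0 = {t}
A1: add {u} — u (Reacher) has u→t.
A2 = A1; e.g. q (Reacher) has no edge into A1. Fixed point.
Reacher's attractor = {t, u}; Blocker avoids the target exactly from the complement.

q, r, s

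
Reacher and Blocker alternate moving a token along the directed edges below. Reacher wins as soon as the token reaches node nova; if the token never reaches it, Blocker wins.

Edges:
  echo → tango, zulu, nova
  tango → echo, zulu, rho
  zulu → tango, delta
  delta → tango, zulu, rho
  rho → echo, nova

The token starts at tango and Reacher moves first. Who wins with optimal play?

Reacher

Track states (vertex, player-to-move).
A0 = {(nova,Reacher), (nova,Blocker)}
A1: add {(echo,Reacher), (rho,Reacher)}.
A2: add {(rho,Blocker)}.
A3: add {(tango,Reacher), (delta,Reacher)}.
(tango,Reacher) ∈ A3 ⇒ Reacher forces the target.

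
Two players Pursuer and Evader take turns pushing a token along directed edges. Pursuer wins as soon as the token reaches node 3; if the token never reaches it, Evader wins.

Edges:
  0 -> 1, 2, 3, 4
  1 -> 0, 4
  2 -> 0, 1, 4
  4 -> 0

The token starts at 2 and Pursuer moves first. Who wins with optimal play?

Pursuer

Track states (vertex, player-to-move).
A0 = {(3,Pursuer), (3,Evader)}
A1: add {(0,Pursuer)}.
A2: add {(4,Evader)}.
A3: add {(1,Pursuer), (2,Pursuer)}.
(2,Pursuer) ∈ A3 ⇒ Pursuer forces the target.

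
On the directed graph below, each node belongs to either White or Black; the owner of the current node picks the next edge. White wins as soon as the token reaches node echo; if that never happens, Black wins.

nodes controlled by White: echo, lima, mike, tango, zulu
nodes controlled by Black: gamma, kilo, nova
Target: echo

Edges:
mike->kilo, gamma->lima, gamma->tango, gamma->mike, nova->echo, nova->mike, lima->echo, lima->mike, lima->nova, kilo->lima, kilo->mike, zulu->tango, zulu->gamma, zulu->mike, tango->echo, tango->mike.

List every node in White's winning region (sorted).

echo, lima, tango, zulu

A0 = {echo}
A1: add {lima, tango} — lima (White) has lima→echo; tango (White) has tango→echo.
A2: add {zulu} — zulu (White) has zulu→tango.
A3 = A2; e.g. gamma (Black) can still go to mike. Fixed point.
White's winning region = {echo, lima, tango, zulu}.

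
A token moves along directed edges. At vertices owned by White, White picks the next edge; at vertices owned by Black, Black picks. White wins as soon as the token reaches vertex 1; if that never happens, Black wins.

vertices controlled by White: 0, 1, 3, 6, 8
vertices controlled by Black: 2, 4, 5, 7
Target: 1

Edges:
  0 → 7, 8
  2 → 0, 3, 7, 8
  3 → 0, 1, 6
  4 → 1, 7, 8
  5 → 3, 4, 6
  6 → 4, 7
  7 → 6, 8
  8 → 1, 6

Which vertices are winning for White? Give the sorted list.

A0 = {1}
A1: add {3, 8} — 3 (White) has 3→1; 8 (White) has 8→1.
A2: add {0} — 0 (White) has 0→8.
A3 = A2; e.g. 2 (Black) can still go to 7. Fixed point.
White's winning region = {0, 1, 3, 8}.

0, 1, 3, 8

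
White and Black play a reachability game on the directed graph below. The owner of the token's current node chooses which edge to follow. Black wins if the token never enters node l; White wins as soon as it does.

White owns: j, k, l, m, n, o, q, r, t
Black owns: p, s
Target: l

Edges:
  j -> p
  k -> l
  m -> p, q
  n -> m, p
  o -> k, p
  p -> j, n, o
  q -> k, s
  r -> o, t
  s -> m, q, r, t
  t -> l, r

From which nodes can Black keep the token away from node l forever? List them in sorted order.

A0 = {l}
A1: add {k, t} — k (White) has k→l; t (White) has t→l.
A2: add {o, q, r} — o (White) has o→k; q (White) has q→k; r (White) has r→t.
A3: add {m} — m (White) has m→q.
A4: add {n, s} — n (White) has n→m; s (Black): all of {m, q, r, t} already in.
A5 = A4; e.g. j (White) has no edge into A4. Fixed point.
White's attractor = {k, l, m, n, o, q, r, s, t}; Black avoids the target exactly from the complement.

j, p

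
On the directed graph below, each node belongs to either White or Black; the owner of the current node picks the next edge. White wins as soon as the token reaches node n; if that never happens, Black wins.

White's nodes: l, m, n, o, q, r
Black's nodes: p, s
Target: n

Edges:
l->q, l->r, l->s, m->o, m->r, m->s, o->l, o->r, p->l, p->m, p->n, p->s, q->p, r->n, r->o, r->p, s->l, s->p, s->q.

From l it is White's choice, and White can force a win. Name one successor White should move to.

A0 = {n}
A1: add {r} — r (White) has r→n.
A2: add {l, m, o} — l (White) has l→r; m (White) has m→r; o (White) has o→r.
A3 = A2; e.g. p (Black) can still go to s. Fixed point.
From l, successor r is in the attractor (rank 1); the other successors q, s are not.

r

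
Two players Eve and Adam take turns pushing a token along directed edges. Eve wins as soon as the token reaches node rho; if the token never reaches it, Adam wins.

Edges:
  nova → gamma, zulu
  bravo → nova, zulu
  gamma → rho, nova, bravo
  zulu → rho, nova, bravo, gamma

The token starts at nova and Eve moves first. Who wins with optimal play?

Track states (vertex, player-to-move).
A0 = {(rho,Eve), (rho,Adam)}
A1: add {(gamma,Eve), (zulu,Eve)}.
A2: add {(nova,Adam)}.
A3: add {(bravo,Eve)}.
A4 = A3; e.g. (nova,Eve) stays out. (nova,Eve) never enters ⇒ Adam avoids the target.

Adam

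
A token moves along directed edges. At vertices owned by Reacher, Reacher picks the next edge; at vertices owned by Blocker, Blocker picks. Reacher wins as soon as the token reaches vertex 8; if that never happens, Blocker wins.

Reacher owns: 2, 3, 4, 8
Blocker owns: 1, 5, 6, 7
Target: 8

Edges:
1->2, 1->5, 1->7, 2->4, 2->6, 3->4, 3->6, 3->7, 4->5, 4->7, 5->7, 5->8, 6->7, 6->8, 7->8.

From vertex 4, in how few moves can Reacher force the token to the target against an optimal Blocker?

A0 = {8}
A1: add {7} — 7 (Blocker): all of {8} already in.
A2: add {3, 4, 5, 6} — 3 (Reacher) has 3→7; 4 (Reacher) has 4→7; 5 (Blocker): all of {7, 8} already in; 6 (Blocker): all of {7, 8} already in.
4 enters the attractor at level 2, so Reacher can force the target in 2 moves from there.

2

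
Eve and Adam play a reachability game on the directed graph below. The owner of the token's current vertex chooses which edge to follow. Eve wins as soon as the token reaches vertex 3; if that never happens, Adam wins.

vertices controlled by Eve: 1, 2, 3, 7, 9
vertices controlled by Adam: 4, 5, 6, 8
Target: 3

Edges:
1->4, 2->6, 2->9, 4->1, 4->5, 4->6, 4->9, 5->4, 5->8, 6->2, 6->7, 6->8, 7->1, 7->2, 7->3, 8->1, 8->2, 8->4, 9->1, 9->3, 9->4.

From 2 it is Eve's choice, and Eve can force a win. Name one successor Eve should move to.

A0 = {3}
A1: add {7, 9} — 7 (Eve) has 7→3; 9 (Eve) has 9→3.
A2: add {2} — 2 (Eve) has 2→9.
A3 = A2; e.g. 1 (Eve) has no edge into A2. Fixed point.
From 2, successor 9 is in the attractor (rank 1); the other successor 6 is not.

9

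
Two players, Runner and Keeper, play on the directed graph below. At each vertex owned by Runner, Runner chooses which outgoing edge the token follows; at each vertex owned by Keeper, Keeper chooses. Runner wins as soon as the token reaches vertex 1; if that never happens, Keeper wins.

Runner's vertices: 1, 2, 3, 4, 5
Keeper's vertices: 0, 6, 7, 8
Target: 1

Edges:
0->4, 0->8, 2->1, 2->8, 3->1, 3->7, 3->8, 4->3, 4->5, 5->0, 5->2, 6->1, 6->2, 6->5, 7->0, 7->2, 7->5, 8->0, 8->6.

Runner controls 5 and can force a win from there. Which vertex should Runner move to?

A0 = {1}
A1: add {2, 3} — 2 (Runner) has 2→1; 3 (Runner) has 3→1.
A2: add {4, 5} — 4 (Runner) has 4→3; 5 (Runner) has 5→2.
A3: add {6} — 6 (Keeper): all of {1, 2, 5} already in.
A4 = A3; e.g. 0 (Keeper) can still go to 8. Fixed point.
From 5, successor 2 is in the attractor (rank 1); the other successor 0 is not.

2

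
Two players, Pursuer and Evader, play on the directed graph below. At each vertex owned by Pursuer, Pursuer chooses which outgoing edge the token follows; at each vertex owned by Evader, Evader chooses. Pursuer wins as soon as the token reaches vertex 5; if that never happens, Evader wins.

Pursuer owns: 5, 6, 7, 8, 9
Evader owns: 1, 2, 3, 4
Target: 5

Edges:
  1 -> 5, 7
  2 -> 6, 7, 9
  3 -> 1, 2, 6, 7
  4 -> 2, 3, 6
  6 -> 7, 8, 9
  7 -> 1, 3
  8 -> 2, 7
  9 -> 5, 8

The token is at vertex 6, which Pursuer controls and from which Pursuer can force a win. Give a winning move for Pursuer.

A0 = {5}
A1: add {9} — 9 (Pursuer) has 9→5.
A2: add {6} — 6 (Pursuer) has 6→9.
A3 = A2; e.g. 1 (Evader) can still go to 7. Fixed point.
From 6, successor 9 is in the attractor (rank 1); the other successors 7, 8 are not.

9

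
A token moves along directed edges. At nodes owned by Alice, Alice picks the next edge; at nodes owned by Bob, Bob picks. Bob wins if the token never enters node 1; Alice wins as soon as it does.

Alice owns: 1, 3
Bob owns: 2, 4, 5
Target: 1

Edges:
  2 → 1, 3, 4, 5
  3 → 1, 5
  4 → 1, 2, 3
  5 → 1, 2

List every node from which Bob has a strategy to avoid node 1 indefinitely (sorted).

A0 = {1}
A1: add {3} — 3 (Alice) has 3→1.
A2 = A1; e.g. 2 (Bob) can still go to 4. Fixed point.
Alice's attractor = {1, 3}; Bob avoids the target exactly from the complement.

2, 4, 5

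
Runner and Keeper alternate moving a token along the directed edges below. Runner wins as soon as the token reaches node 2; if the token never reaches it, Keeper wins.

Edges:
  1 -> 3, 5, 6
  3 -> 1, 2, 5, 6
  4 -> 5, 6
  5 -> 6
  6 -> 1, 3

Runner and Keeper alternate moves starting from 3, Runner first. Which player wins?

Runner

Track states (vertex, player-to-move).
A0 = {(2,Runner), (2,Keeper)}
A1: add {(3,Runner)}.
(3,Runner) ∈ A1 ⇒ Runner forces the target.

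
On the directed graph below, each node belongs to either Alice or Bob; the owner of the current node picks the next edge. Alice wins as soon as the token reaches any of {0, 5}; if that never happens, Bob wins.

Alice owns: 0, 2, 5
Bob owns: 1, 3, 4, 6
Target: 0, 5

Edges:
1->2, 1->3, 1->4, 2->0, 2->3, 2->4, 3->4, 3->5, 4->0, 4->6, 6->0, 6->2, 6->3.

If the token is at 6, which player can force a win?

Bob

A0 = {0, 5}
A1: add {2} — 2 (Alice) has 2→0.
A2 = A1; e.g. 1 (Bob) can still go to 3. Fixed point.
6 never enters the attractor, so Bob can avoid the target forever.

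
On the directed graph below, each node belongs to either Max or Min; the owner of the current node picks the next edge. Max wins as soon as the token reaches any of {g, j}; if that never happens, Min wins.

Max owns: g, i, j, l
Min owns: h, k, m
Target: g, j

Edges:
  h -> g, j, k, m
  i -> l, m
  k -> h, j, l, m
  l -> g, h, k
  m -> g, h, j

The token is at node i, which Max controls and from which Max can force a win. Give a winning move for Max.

A0 = {g, j}
A1: add {l} — l (Max) has l→g.
A2: add {i} — i (Max) has i→l.
A3 = A2; e.g. h (Min) can still go to k. Fixed point.
From i, successor l is in the attractor (rank 1); the other successor m is not.

l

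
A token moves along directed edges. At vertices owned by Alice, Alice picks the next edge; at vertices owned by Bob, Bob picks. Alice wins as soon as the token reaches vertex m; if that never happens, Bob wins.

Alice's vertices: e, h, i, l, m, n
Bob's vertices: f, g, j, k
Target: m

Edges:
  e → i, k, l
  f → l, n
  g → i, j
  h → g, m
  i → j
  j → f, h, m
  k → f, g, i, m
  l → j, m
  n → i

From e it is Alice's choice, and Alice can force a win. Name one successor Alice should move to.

l

A0 = {m}
A1: add {h, l} — h (Alice) has h→m; l (Alice) has l→m.
A2: add {e} — e (Alice) has e→l.
A3 = A2; e.g. f (Bob) can still go to n. Fixed point.
From e, successor l is in the attractor (rank 1); the other successors i, k are not.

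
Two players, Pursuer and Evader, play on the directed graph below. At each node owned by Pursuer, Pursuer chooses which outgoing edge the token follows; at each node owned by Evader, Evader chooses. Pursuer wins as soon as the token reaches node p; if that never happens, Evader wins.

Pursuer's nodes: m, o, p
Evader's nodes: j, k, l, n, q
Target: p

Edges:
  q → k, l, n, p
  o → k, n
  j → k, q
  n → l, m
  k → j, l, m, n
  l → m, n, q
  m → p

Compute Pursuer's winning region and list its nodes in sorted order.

A0 = {p}
A1: add {m} — m (Pursuer) has m→p.
A2 = A1; e.g. j (Evader) can still go to k. Fixed point.
Pursuer's winning region = {m, p}.

m, p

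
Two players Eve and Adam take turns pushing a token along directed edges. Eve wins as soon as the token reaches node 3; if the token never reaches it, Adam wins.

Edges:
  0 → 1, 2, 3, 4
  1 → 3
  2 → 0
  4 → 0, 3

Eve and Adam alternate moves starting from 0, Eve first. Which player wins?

Track states (vertex, player-to-move).
A0 = {(3,Eve), (3,Adam)}
A1: add {(0,Eve), (1,Eve), (1,Adam), (4,Eve)}.
(0,Eve) ∈ A1 ⇒ Eve forces the target.

Eve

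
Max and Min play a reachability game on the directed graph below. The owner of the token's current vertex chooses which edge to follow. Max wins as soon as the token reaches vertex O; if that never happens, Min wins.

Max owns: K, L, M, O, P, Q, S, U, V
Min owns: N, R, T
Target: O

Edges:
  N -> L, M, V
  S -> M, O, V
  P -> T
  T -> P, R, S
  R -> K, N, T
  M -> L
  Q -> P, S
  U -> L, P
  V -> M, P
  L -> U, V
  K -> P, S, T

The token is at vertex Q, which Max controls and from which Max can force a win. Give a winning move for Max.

A0 = {O}
A1: add {S} — S (Max) has S→O.
A2: add {K, Q} — K (Max) has K→S; Q (Max) has Q→S.
A3 = A2; e.g. L (Max) has no edge into A2. Fixed point.
From Q, successor S is in the attractor (rank 1); the other successor P is not.

S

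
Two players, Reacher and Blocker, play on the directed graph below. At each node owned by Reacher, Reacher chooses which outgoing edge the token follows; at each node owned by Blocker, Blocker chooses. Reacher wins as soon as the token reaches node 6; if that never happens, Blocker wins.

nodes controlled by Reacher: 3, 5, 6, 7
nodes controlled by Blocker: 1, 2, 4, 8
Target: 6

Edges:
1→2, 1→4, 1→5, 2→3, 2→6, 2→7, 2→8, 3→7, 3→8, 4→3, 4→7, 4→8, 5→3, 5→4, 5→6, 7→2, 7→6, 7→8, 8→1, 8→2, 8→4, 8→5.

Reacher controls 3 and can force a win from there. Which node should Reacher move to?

7

A0 = {6}
A1: add {5, 7} — 5 (Reacher) has 5→6; 7 (Reacher) has 7→6.
A2: add {3} — 3 (Reacher) has 3→7.
A3 = A2; e.g. 1 (Blocker) can still go to 2. Fixed point.
From 3, successor 7 is in the attractor (rank 1); the other successor 8 is not.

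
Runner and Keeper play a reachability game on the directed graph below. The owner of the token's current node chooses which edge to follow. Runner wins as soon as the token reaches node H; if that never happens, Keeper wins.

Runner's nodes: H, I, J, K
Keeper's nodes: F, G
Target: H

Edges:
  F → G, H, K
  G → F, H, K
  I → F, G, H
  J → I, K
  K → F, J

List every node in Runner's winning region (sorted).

A0 = {H}
A1: add {I} — I (Runner) has I→H.
A2: add {J} — J (Runner) has J→I.
A3: add {K} — K (Runner) has K→J.
A4 = A3; e.g. F (Keeper) can still go to G. Fixed point.
Runner's winning region = {H, I, J, K}.

H, I, J, K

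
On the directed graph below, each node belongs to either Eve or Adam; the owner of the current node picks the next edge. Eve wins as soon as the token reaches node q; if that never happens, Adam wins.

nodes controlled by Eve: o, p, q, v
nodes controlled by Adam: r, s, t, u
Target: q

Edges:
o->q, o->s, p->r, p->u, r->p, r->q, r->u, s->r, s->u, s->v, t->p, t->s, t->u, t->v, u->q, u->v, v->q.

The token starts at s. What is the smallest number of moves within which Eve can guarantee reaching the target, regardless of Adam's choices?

5

A0 = {q}
A1: add {o, v} — o (Eve) has o→q; v (Eve) has v→q.
A2: add {u} — u (Adam): all of {q, v} already in.
A3: add {p} — p (Eve) has p→u.
A4: add {r} — r (Adam): all of {p, q, u} already in.
A5: add {s} — s (Adam): all of {r, u, v} already in.
s enters the attractor at level 5, so Eve can force the target in 5 moves from there.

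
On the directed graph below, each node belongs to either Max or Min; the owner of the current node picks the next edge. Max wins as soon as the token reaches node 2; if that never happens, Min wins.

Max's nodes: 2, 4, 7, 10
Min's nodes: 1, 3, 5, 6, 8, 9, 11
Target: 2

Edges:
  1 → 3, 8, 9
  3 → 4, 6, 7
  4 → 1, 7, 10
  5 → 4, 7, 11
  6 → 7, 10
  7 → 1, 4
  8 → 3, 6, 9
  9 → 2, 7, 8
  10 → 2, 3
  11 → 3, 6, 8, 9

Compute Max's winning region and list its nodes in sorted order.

A0 = {2}
A1: add {10} — 10 (Max) has 10→2.
A2: add {4} — 4 (Max) has 4→10.
A3: add {7} — 7 (Max) has 7→4.
A4: add {6} — 6 (Min): all of {7, 10} already in.
A5: add {3} — 3 (Min): all of {4, 6, 7} already in.
A6 = A5; e.g. 1 (Min) can still go to 8. Fixed point.
Max's winning region = {2, 3, 4, 6, 7, 10}.

2, 3, 4, 6, 7, 10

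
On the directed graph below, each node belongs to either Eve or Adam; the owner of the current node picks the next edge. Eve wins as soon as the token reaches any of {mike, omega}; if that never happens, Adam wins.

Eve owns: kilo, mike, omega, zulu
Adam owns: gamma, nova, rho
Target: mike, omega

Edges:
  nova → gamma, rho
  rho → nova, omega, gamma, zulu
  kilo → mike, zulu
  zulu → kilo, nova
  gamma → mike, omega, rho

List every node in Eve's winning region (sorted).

A0 = {mike, omega}
A1: add {kilo} — kilo (Eve) has kilo→mike.
A2: add {zulu} — zulu (Eve) has zulu→kilo.
A3 = A2; e.g. nova (Adam) can still go to gamma. Fixed point.
Eve's winning region = {kilo, mike, omega, zulu}.

kilo, mike, omega, zulu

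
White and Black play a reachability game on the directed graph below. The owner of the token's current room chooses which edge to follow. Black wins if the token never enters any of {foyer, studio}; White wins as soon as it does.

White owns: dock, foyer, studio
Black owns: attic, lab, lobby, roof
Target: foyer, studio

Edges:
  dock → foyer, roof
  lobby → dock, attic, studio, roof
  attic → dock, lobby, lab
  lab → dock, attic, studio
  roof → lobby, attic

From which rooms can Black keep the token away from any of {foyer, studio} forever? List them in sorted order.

A0 = {foyer, studio}
A1: add {dock} — dock (White) has dock→foyer.
A2 = A1; e.g. lobby (Black) can still go to attic. Fixed point.
White's attractor = {dock, foyer, studio}; Black avoids the target exactly from the complement.

attic, lab, lobby, roof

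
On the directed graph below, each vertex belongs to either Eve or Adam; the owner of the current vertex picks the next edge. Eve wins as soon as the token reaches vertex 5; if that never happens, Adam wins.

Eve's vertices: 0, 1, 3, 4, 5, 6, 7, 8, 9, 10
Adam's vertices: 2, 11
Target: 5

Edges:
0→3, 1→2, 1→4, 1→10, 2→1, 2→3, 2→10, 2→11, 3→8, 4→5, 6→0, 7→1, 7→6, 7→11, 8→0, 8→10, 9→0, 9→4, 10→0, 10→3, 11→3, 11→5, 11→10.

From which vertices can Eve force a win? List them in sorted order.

1, 4, 5, 7, 9

A0 = {5}
A1: add {4} — 4 (Eve) has 4→5.
A2: add {1, 9} — 1 (Eve) has 1→4; 9 (Eve) has 9→4.
A3: add {7} — 7 (Eve) has 7→1.
A4 = A3; e.g. 0 (Eve) has no edge into A3. Fixed point.
Eve's winning region = {1, 4, 5, 7, 9}.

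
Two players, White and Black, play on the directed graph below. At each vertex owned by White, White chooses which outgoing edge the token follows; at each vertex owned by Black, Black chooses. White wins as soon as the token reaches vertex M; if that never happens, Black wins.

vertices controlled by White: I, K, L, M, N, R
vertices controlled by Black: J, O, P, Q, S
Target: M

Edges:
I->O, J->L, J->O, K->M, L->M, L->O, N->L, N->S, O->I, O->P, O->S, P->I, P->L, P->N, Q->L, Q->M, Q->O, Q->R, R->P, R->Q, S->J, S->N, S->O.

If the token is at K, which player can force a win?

White

A0 = {M}
A1: add {K, L} — K (White) has K→M; L (White) has L→M.
K ∈ A1, so White can force the target.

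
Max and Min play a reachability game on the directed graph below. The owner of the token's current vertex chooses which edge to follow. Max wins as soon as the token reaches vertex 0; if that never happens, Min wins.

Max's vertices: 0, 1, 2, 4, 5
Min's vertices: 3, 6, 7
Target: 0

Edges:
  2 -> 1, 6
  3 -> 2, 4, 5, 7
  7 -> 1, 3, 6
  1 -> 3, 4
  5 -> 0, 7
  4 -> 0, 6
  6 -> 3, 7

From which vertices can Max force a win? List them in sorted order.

A0 = {0}
A1: add {4, 5} — 4 (Max) has 4→0; 5 (Max) has 5→0.
A2: add {1} — 1 (Max) has 1→4.
A3: add {2} — 2 (Max) has 2→1.
A4 = A3; e.g. 3 (Min) can still go to 7. Fixed point.
Max's winning region = {0, 1, 2, 4, 5}.

0, 1, 2, 4, 5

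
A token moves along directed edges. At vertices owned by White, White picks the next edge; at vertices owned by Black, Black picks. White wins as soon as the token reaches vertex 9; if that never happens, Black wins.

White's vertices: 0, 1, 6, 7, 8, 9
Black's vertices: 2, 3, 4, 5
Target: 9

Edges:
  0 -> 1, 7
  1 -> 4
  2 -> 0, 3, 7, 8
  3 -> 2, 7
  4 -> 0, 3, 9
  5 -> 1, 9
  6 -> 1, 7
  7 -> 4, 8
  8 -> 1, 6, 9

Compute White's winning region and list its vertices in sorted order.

0, 6, 7, 8, 9

A0 = {9}
A1: add {8} — 8 (White) has 8→9.
A2: add {7} — 7 (White) has 7→8.
A3: add {0, 6} — 0 (White) has 0→7; 6 (White) has 6→7.
A4 = A3; e.g. 1 (White) has no edge into A3. Fixed point.
White's winning region = {0, 6, 7, 8, 9}.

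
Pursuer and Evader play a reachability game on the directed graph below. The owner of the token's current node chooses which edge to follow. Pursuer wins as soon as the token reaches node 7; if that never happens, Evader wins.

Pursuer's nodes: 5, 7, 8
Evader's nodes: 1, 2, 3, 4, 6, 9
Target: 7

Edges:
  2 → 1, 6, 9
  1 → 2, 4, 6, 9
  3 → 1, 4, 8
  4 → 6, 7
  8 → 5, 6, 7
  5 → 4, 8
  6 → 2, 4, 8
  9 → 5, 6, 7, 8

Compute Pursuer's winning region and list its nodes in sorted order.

5, 7, 8

A0 = {7}
A1: add {8} — 8 (Pursuer) has 8→7.
A2: add {5} — 5 (Pursuer) has 5→8.
A3 = A2; e.g. 1 (Evader) can still go to 2. Fixed point.
Pursuer's winning region = {5, 7, 8}.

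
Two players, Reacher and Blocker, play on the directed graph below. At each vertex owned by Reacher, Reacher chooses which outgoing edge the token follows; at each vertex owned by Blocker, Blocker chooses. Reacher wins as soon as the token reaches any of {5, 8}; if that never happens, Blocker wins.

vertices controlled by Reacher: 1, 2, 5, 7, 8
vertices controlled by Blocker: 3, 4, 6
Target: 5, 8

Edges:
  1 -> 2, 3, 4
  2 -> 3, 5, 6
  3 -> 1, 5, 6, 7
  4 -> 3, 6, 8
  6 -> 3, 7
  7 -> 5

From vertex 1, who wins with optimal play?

A0 = {5, 8}
A1: add {2, 7} — 2 (Reacher) has 2→5; 7 (Reacher) has 7→5.
A2: add {1} — 1 (Reacher) has 1→2.
A3 = A2; e.g. 3 (Blocker) can still go to 6. Fixed point.
1 ∈ A2, so Reacher can force the target.

Reacher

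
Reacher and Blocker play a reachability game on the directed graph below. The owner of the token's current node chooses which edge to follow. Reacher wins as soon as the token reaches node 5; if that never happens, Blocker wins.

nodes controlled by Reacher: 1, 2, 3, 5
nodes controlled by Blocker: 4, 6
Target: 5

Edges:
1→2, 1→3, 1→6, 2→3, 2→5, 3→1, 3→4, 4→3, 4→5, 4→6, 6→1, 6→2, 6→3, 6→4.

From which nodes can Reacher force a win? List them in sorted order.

1, 2, 3, 5

A0 = {5}
A1: add {2} — 2 (Reacher) has 2→5.
A2: add {1} — 1 (Reacher) has 1→2.
A3: add {3} — 3 (Reacher) has 3→1.
A4 = A3; e.g. 4 (Blocker) can still go to 6. Fixed point.
Reacher's winning region = {1, 2, 3, 5}.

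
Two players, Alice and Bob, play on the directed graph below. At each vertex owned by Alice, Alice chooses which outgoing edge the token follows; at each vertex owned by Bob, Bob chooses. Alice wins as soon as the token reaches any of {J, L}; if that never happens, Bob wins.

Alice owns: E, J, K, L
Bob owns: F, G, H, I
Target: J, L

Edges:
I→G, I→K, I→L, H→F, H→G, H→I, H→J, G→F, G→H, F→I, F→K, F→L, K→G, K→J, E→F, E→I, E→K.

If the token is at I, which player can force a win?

Bob

A0 = {J, L}
A1: add {K} — K (Alice) has K→J.
A2: add {E} — E (Alice) has E→K.
A3 = A2; e.g. F (Bob) can still go to I. Fixed point.
I never enters the attractor, so Bob can avoid the target forever.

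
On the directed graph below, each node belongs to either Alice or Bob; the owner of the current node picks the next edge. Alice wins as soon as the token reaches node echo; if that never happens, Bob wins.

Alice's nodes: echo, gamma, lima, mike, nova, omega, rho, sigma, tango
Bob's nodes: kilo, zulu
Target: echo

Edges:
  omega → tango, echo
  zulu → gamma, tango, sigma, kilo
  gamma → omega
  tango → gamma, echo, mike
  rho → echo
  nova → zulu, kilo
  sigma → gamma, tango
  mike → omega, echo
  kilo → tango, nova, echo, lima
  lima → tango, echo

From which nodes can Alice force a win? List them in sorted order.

A0 = {echo}
A1: add {lima, mike, omega, rho, tango} — omega (Alice) has omega→echo; tango (Alice) has tango→echo; rho (Alice) has rho→echo; mike (Alice) has mike→echo; lima (Alice) has lima→echo.
A2: add {gamma, sigma} — gamma (Alice) has gamma→omega; sigma (Alice) has sigma→tango.
A3 = A2; e.g. zulu (Bob) can still go to kilo. Fixed point.
Alice's winning region = {echo, gamma, lima, mike, omega, rho, sigma, tango}.

echo, gamma, lima, mike, omega, rho, sigma, tango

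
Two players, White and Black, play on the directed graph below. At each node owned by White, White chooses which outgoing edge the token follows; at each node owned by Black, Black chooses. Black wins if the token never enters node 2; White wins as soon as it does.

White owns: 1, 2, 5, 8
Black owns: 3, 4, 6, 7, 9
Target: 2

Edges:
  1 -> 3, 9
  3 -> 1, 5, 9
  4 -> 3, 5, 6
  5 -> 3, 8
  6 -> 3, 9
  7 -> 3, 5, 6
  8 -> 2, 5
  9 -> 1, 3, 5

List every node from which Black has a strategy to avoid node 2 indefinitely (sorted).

1, 3, 4, 6, 7, 9

A0 = {2}
A1: add {8} — 8 (White) has 8→2.
A2: add {5} — 5 (White) has 5→8.
A3 = A2; e.g. 1 (White) has no edge into A2. Fixed point.
White's attractor = {2, 5, 8}; Black avoids the target exactly from the complement.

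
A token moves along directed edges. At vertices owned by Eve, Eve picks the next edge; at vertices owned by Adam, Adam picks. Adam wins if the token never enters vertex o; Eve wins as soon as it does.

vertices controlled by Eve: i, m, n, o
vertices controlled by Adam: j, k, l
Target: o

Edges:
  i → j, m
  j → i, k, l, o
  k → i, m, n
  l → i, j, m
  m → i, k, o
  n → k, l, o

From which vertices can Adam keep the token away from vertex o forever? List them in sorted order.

A0 = {o}
A1: add {m, n} — m (Eve) has m→o; n (Eve) has n→o.
A2: add {i} — i (Eve) has i→m.
A3: add {k} — k (Adam): all of {i, m, n} already in.
A4 = A3; e.g. j (Adam) can still go to l. Fixed point.
Eve's attractor = {i, k, m, n, o}; Adam avoids the target exactly from the complement.

j, l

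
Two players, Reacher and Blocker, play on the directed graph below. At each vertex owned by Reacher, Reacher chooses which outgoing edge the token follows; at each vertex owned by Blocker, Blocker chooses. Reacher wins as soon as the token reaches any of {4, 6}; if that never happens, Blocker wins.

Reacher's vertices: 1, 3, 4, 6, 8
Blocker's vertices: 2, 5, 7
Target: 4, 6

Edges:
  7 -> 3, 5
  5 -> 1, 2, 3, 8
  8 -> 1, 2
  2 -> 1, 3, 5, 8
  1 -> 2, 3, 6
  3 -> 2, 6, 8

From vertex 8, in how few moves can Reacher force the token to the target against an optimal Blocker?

2

A0 = {4, 6}
A1: add {1, 3} — 1 (Reacher) has 1→6; 3 (Reacher) has 3→6.
A2: add {8} — 8 (Reacher) has 8→1.
A3 = A2; e.g. 2 (Blocker) can still go to 5. Fixed point.
8 enters the attractor at level 2, so Reacher can force the target in 2 moves from there.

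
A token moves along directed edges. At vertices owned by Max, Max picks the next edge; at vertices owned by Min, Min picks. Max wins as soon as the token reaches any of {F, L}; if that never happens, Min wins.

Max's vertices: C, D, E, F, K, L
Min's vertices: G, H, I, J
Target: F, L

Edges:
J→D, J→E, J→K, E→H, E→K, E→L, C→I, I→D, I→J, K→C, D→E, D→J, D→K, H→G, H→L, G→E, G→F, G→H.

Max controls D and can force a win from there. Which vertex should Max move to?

A0 = {F, L}
A1: add {E} — E (Max) has E→L.
A2: add {D} — D (Max) has D→E.
A3 = A2; e.g. C (Max) has no edge into A2. Fixed point.
From D, successor E is in the attractor (rank 1); the other successors J, K are not.

E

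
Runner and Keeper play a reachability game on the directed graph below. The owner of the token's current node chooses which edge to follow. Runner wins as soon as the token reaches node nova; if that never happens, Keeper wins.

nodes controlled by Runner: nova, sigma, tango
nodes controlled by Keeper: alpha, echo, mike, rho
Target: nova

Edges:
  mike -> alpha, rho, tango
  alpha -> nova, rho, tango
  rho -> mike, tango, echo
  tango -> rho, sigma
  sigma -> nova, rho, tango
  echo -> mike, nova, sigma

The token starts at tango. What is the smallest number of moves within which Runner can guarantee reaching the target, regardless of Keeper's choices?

2

A0 = {nova}
A1: add {sigma} — sigma (Runner) has sigma→nova.
A2: add {tango} — tango (Runner) has tango→sigma.
A3 = A2; e.g. mike (Keeper) can still go to alpha. Fixed point.
tango enters the attractor at level 2, so Runner can force the target in 2 moves from there.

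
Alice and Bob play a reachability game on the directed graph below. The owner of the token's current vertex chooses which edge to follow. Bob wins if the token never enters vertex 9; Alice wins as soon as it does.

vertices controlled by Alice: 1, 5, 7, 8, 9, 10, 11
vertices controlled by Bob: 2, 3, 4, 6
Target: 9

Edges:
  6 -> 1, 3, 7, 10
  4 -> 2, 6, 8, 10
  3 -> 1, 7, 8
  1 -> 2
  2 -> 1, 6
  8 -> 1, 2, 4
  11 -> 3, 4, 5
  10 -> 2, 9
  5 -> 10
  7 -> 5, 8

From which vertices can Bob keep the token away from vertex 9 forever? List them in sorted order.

A0 = {9}
A1: add {10} — 10 (Alice) has 10→9.
A2: add {5} — 5 (Alice) has 5→10.
A3: add {7, 11} — 7 (Alice) has 7→5; 11 (Alice) has 11→5.
A4 = A3; e.g. 1 (Alice) has no edge into A3. Fixed point.
Alice's attractor = {5, 7, 9, 10, 11}; Bob avoids the target exactly from the complement.

1, 2, 3, 4, 6, 8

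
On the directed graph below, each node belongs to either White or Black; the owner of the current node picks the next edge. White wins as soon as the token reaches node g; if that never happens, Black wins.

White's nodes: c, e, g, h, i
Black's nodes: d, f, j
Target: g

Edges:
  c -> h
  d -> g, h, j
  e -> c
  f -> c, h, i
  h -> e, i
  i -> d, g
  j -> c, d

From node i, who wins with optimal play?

White

A0 = {g}
A1: add {i} — i (White) has i→g.
i ∈ A1, so White can force the target.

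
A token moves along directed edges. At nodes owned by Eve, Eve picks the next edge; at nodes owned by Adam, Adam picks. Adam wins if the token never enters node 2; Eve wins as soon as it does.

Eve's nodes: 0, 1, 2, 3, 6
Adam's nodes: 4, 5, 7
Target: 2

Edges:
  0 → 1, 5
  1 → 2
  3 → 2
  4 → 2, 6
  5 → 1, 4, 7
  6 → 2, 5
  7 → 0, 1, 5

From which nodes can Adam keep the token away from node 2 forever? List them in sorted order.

5, 7

A0 = {2}
A1: add {1, 3, 6} — 1 (Eve) has 1→2; 3 (Eve) has 3→2; 6 (Eve) has 6→2.
A2: add {0, 4} — 0 (Eve) has 0→1; 4 (Adam): all of {2, 6} already in.
A3 = A2; e.g. 5 (Adam) can still go to 7. Fixed point.
Eve's attractor = {0, 1, 2, 3, 4, 6}; Adam avoids the target exactly from the complement.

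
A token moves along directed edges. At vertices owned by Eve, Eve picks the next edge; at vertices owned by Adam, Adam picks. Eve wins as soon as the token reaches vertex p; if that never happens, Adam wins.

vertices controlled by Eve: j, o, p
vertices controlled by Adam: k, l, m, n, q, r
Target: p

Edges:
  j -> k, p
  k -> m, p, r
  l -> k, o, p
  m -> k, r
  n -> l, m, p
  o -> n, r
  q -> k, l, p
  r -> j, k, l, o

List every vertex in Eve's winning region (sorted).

A0 = {p}
A1: add {j} — j (Eve) has j→p.
A2 = A1; e.g. k (Adam) can still go to m. Fixed point.
Eve's winning region = {j, p}.

j, p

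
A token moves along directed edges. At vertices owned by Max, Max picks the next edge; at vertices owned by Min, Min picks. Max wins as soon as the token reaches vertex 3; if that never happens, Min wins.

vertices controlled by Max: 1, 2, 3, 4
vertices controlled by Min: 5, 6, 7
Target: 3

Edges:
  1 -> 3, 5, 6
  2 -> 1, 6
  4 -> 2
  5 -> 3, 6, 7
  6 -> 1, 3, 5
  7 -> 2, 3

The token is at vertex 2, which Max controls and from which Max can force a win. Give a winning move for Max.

1

A0 = {3}
A1: add {1} — 1 (Max) has 1→3.
A2: add {2} — 2 (Max) has 2→1.
A3: add {4, 7} — 4 (Max) has 4→2; 7 (Min): all of {2, 3} already in.
A4 = A3; e.g. 5 (Min) can still go to 6. Fixed point.
From 2, successor 1 is in the attractor (rank 1); the other successor 6 is not.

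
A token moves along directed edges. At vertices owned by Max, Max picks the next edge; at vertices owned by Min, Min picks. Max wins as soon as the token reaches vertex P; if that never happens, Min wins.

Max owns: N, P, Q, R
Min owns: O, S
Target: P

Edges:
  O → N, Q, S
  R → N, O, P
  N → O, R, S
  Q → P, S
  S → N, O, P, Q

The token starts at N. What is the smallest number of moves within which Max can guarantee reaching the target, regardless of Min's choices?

2

A0 = {P}
A1: add {Q, R} — Q (Max) has Q→P; R (Max) has R→P.
A2: add {N} — N (Max) has N→R.
A3 = A2; e.g. O (Min) can still go to S. Fixed point.
N enters the attractor at level 2, so Max can force the target in 2 moves from there.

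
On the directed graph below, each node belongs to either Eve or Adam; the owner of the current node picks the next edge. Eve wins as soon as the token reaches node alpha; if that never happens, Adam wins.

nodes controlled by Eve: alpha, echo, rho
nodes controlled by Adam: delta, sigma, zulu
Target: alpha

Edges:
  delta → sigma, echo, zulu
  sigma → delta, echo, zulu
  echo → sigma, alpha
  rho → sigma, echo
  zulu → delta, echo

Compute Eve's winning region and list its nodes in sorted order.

alpha, echo, rho

A0 = {alpha}
A1: add {echo} — echo (Eve) has echo→alpha.
A2: add {rho} — rho (Eve) has rho→echo.
A3 = A2; e.g. delta (Adam) can still go to sigma. Fixed point.
Eve's winning region = {alpha, echo, rho}.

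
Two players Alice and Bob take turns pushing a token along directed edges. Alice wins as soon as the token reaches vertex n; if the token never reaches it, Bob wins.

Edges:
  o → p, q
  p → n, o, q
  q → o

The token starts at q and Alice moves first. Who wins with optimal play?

Track states (vertex, player-to-move).
A0 = {(n,Alice), (n,Bob)}
A1: add {(p,Alice)}.
A2 = A1; e.g. (o,Alice) stays out. (q,Alice) never enters ⇒ Bob avoids the target.

Bob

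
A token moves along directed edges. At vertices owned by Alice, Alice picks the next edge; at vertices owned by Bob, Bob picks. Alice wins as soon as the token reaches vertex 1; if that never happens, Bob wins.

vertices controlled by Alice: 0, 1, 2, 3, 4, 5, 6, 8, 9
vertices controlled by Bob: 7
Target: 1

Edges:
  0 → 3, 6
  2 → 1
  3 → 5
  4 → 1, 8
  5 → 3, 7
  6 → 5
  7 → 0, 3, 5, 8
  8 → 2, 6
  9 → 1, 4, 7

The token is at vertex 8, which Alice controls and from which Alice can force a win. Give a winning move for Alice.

A0 = {1}
A1: add {2, 4, 9} — 2 (Alice) has 2→1; 4 (Alice) has 4→1; 9 (Alice) has 9→1.
A2: add {8} — 8 (Alice) has 8→2.
A3 = A2; e.g. 0 (Alice) has no edge into A2. Fixed point.
From 8, successor 2 is in the attractor (rank 1); the other successor 6 is not.

2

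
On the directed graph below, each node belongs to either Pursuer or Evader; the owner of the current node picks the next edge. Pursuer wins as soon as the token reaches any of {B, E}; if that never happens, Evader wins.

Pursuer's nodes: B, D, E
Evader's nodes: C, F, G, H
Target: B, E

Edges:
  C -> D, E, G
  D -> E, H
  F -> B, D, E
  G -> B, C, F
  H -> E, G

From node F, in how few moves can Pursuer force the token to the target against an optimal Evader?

2

A0 = {B, E}
A1: add {D} — D (Pursuer) has D→E.
A2: add {F} — F (Evader): all of {B, D, E} already in.
A3 = A2; e.g. C (Evader) can still go to G. Fixed point.
F enters the attractor at level 2, so Pursuer can force the target in 2 moves from there.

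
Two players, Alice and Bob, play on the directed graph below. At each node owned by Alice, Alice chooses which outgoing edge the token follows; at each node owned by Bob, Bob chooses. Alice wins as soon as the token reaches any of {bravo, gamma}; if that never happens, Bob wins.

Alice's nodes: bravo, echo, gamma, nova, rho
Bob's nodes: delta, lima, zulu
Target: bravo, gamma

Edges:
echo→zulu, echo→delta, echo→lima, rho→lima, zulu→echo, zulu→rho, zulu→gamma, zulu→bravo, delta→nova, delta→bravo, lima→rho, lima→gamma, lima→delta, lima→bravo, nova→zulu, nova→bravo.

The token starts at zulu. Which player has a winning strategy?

Bob

A0 = {bravo, gamma}
A1: add {nova} — nova (Alice) has nova→bravo.
A2: add {delta} — delta (Bob): all of {nova, bravo} already in.
A3: add {echo} — echo (Alice) has echo→delta.
A4 = A3; e.g. rho (Alice) has no edge into A3. Fixed point.
zulu never enters the attractor, so Bob can avoid the target forever.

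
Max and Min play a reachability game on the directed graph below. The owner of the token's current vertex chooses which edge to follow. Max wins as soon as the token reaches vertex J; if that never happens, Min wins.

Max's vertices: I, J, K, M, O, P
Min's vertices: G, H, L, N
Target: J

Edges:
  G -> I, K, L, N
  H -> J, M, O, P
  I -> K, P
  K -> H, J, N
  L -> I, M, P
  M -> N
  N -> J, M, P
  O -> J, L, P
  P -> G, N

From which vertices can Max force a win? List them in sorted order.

A0 = {J}
A1: add {K, O} — K (Max) has K→J; O (Max) has O→J.
A2: add {I} — I (Max) has I→K.
A3 = A2; e.g. G (Min) can still go to L. Fixed point.
Max's winning region = {I, J, K, O}.

I, J, K, O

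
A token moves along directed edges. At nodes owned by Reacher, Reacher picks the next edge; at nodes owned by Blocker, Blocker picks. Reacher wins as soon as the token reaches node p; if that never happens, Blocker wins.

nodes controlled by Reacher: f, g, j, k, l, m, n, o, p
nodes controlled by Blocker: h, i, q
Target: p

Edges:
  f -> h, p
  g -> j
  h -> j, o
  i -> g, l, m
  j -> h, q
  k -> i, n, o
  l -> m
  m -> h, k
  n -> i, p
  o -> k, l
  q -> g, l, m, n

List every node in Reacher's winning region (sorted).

A0 = {p}
A1: add {f, n} — f (Reacher) has f→p; n (Reacher) has n→p.
A2: add {k} — k (Reacher) has k→n.
A3: add {m, o} — m (Reacher) has m→k; o (Reacher) has o→k.
A4: add {l} — l (Reacher) has l→m.
A5 = A4; e.g. g (Reacher) has no edge into A4. Fixed point.
Reacher's winning region = {f, k, l, m, n, o, p}.

f, k, l, m, n, o, p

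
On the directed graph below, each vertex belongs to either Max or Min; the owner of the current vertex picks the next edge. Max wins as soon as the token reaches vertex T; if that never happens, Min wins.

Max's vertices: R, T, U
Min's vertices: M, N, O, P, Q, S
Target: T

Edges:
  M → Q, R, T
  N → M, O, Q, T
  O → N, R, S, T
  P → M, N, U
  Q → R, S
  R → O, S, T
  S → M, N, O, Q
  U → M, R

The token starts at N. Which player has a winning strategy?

Min

A0 = {T}
A1: add {R} — R (Max) has R→T.
A2: add {U} — U (Max) has U→R.
A3 = A2; e.g. M (Min) can still go to Q. Fixed point.
N never enters the attractor, so Min can avoid the target forever.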